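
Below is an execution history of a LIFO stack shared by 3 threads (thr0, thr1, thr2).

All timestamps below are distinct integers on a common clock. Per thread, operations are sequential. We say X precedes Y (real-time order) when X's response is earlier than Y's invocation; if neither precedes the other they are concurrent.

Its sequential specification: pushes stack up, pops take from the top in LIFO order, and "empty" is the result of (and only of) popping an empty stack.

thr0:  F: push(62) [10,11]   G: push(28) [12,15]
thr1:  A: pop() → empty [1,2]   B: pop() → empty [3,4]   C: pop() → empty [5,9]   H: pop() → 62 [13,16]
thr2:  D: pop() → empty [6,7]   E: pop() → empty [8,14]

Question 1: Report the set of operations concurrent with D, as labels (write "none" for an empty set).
Answer: C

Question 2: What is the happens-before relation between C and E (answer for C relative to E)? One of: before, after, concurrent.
Answer: concurrent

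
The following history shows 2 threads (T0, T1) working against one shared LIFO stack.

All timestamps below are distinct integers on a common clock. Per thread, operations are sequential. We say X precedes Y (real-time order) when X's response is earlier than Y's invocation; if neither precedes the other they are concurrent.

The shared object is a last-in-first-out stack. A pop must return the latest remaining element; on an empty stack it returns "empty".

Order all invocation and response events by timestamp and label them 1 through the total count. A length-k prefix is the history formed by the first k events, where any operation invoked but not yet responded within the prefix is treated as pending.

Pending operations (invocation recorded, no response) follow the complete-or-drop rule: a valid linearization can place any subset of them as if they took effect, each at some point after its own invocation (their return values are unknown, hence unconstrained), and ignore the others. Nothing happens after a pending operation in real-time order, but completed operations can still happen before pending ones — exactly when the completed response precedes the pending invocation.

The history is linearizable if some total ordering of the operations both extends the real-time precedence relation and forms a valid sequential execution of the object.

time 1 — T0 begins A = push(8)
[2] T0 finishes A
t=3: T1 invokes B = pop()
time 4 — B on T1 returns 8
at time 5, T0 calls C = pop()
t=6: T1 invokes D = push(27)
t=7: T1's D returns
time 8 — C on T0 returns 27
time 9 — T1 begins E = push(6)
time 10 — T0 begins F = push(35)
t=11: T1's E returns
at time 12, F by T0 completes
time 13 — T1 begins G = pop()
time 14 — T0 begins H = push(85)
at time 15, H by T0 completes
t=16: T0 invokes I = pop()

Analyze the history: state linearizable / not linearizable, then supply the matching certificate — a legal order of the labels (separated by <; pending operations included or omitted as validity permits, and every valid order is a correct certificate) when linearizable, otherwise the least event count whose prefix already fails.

1. A push(8), leaving stack <8>
2. B pop() → 8, leaving stack <>
3. D push(27), leaving stack <27>
4. C pop() → 27, leaving stack <>
5. E push(6), leaving stack <6>
6. F push(35), leaving stack <6,35>
7. G pop() (pending, included), leaving stack <6>
8. H push(85), leaving stack <6,85>

linearizable — witness: A < B < D < C < E < F < G < H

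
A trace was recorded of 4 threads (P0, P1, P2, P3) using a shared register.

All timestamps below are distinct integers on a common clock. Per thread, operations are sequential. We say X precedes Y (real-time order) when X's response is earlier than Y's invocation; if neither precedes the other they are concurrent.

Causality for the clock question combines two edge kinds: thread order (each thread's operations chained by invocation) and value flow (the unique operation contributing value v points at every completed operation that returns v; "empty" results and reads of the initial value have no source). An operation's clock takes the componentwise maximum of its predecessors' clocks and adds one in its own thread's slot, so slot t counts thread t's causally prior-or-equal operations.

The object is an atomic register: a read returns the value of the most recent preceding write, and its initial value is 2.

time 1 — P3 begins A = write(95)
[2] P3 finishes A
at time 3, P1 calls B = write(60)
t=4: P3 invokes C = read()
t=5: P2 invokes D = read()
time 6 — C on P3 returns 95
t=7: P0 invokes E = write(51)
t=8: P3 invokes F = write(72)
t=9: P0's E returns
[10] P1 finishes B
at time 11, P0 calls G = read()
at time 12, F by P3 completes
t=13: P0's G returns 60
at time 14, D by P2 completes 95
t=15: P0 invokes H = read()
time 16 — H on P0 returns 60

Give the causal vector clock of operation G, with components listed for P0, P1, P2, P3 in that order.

VC(A, invoked at 1): no causal predecessors; +1 on P3 → (0, 0, 0, 1)
VC(B, invoked at 3): no causal predecessors; +1 on P1 → (0, 1, 0, 0)
VC(E, invoked at 7): no causal predecessors; +1 on P0 → (1, 0, 0, 0)
C, invoked 4, takes VC(A)=(0, 0, 0, 1) under max, adds 1 for P3 → (0, 0, 0, 2)
D, invoked 5, takes VC(A)=(0, 0, 0, 1) under max, adds 1 for P2 → (0, 0, 1, 1)
F, invoked 8, takes VC(C)=(0, 0, 0, 2) under max, adds 1 for P3 → (0, 0, 0, 3)
G, invoked 11, takes VC(B)=(0, 1, 0, 0), VC(E)=(1, 0, 0, 0) under max, adds 1 for P0 → (2, 1, 0, 0)
H, invoked 15, takes VC(B)=(0, 1, 0, 0), VC(G)=(2, 1, 0, 0) under max, adds 1 for P0 → (3, 1, 0, 0)
target: VC(G) = (2, 1, 0, 0)

(2, 1, 0, 0)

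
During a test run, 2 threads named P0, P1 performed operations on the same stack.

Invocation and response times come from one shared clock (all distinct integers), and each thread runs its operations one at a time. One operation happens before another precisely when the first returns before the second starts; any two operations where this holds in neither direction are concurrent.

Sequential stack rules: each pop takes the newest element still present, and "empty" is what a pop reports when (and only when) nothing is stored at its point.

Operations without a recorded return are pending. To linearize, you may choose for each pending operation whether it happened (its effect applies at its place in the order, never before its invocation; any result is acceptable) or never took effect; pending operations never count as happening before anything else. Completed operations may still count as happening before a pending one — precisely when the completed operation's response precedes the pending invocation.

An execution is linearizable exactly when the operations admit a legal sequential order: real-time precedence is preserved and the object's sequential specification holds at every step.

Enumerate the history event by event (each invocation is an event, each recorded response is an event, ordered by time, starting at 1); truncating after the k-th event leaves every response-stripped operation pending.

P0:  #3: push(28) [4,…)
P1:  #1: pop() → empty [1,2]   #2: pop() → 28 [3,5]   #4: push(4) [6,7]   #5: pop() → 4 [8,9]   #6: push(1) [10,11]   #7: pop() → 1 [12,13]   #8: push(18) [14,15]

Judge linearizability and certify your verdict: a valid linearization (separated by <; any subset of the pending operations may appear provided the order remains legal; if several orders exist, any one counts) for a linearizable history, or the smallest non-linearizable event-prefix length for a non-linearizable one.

1. #1 pop() → empty, leaving stack <>
2. #3 push(28) (pending, included), leaving stack <28>
3. #2 pop() → 28, leaving stack <>
4. #4 push(4), leaving stack <4>
5. #5 pop() → 4, leaving stack <>
6. #6 push(1), leaving stack <1>
7. #7 pop() → 1, leaving stack <>
8. #8 push(18), leaving stack <18>

linearizable — witness: #1 < #3 < #2 < #4 < #5 < #6 < #7 < #8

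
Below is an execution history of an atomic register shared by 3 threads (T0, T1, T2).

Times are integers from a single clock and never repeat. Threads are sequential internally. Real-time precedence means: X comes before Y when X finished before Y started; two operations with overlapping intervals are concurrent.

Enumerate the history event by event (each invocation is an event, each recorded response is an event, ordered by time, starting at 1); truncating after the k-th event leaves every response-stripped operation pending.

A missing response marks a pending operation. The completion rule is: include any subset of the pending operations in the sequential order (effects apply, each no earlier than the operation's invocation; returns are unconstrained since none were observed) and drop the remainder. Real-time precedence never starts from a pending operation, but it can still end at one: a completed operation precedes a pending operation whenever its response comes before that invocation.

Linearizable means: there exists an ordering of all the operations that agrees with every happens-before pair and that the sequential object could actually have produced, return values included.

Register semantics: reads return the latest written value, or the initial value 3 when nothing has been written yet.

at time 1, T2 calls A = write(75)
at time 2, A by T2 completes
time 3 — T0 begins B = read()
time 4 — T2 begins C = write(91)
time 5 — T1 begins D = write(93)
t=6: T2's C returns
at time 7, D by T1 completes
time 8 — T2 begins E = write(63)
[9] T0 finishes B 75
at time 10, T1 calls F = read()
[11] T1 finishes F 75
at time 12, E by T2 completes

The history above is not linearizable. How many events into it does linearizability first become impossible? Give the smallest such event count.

11

one valid order for events 1..10 is A, B, C, D:
step 1: A write(75) — value 75
step 2: B read() → 75 — value 75
step 3: C write(91) — value 91
step 4: D write(93) — value 93
at event 11 (F's time-11 response) nothing linearizes any more
completion choices over the 1 pending operation (E) were checked; none helps
sample order A, B, C, D, F (pending dropped) stalls at step 5 — F read() → 75 has no legal effect
sample order A, B, D, C, F (pending dropped) stalls at step 5 — F read() → 75 has no legal effect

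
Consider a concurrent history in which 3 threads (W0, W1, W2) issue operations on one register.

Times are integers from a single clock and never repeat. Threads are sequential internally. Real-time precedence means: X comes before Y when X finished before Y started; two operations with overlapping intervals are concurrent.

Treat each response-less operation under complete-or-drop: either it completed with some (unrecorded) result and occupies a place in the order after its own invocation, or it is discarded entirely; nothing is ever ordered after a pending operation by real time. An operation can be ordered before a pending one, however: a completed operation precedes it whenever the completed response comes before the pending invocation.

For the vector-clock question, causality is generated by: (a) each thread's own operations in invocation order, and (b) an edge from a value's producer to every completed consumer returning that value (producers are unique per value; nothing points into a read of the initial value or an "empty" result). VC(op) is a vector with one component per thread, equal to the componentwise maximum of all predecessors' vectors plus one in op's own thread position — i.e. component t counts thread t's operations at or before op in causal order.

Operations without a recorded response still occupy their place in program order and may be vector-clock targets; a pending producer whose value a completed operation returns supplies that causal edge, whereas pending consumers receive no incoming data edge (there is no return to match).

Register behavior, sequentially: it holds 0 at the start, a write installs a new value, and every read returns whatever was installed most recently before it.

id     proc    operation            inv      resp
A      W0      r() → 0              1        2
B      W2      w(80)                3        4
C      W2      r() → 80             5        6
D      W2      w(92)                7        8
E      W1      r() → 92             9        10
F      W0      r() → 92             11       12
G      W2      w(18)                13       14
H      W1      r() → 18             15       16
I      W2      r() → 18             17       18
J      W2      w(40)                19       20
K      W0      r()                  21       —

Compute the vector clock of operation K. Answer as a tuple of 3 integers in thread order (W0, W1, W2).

root op B, invoked 3: fresh clock plus W2's own tick → (0, 0, 1)
root op A, invoked 1: fresh clock plus W0's own tick → (1, 0, 0)
from VC(B)=(0, 0, 1), C (invoked 5) maxes components and bumps W2 → (0, 0, 2)
from VC(C)=(0, 0, 2), D (invoked 7) maxes components and bumps W2 → (0, 0, 3)
from VC(D)=(0, 0, 3), G (invoked 13) maxes components and bumps W2 → (0, 0, 4)
from VC(D)=(0, 0, 3), E (invoked 9) maxes components and bumps W1 → (0, 1, 3)
from VC(G)=(0, 0, 4), I (invoked 17) maxes components and bumps W2 → (0, 0, 5)
from VC(A)=(1, 0, 0), VC(D)=(0, 0, 3), F (invoked 11) maxes components and bumps W0 → (2, 0, 3)
from VC(I)=(0, 0, 5), J (invoked 19) maxes components and bumps W2 → (0, 0, 6)
from VC(E)=(0, 1, 3), VC(G)=(0, 0, 4), H (invoked 15) maxes components and bumps W1 → (0, 2, 4)
from VC(F)=(2, 0, 3), K (invoked 21) maxes components and bumps W0 → (3, 0, 3)
target: VC(K) = (3, 0, 3)

(3, 0, 3)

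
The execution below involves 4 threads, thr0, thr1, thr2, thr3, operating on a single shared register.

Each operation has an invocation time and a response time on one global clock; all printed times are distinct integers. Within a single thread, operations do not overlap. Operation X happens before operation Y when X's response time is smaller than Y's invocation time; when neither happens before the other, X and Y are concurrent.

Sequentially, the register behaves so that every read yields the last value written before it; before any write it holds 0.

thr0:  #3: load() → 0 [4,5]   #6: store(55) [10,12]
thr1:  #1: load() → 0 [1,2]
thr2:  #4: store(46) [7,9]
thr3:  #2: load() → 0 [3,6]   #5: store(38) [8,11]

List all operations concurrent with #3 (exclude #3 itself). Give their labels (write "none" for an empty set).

concurrent with #3 ([4,5]): every op whose interval crosses 4..5
#1 [1,2]: before
#2 [3,6]: concurrent
#4 [7,9]: after
#5 [8,11]: after
#6 [10,12]: after

#2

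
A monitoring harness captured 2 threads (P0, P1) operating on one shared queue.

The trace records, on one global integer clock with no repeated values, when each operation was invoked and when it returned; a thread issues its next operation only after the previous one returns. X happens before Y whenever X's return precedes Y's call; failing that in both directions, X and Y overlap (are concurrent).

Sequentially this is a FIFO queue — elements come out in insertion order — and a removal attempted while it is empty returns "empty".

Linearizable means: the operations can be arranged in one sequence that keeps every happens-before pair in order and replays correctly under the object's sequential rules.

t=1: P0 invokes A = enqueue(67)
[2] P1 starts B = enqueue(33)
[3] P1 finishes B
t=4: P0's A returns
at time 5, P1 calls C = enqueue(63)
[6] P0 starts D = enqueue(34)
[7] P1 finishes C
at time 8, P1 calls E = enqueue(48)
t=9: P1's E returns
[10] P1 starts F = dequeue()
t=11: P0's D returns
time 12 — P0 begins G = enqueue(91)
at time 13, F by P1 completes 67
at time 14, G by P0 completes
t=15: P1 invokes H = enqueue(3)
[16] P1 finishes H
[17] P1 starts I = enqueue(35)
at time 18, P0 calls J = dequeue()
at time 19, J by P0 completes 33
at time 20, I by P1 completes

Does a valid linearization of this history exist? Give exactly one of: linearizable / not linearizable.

one valid linearization: A, B, C, D, E, F, G, H, I, J
step 1: A enqueue(67) — queue <67>
step 2: B enqueue(33) — queue <67,33>
step 3: C enqueue(63) — queue <67,33,63>
step 4: D enqueue(34) — queue <67,33,63,34>
step 5: E enqueue(48) — queue <67,33,63,34,48>
step 6: F dequeue() → 67 — queue <33,63,34,48>
step 7: G enqueue(91) — queue <33,63,34,48,91>
step 8: H enqueue(3) — queue <33,63,34,48,91,3>
step 9: I enqueue(35) — queue <33,63,34,48,91,3,35>
step 10: J dequeue() → 33 — queue <63,34,48,91,3,35>

linearizable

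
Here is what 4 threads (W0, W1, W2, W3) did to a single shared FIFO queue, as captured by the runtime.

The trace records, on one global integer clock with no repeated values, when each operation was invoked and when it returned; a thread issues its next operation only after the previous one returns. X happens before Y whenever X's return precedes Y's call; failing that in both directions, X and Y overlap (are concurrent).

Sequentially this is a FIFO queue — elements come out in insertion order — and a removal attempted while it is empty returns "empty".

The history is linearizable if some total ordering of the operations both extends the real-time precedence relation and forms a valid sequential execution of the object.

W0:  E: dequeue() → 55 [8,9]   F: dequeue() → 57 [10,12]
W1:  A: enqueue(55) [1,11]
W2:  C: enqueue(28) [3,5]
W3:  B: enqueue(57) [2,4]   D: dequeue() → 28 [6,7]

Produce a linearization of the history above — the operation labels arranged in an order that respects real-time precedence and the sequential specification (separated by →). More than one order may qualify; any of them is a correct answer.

C → A → B → D → E → F

after step 1 (C enqueue(28)): queue <28>
after step 2 (A enqueue(55)): queue <28,55>
after step 3 (B enqueue(57)): queue <28,55,57>
after step 4 (D dequeue() → 28): queue <55,57>
after step 5 (E dequeue() → 55): queue <57>
after step 6 (F dequeue() → 57): queue <>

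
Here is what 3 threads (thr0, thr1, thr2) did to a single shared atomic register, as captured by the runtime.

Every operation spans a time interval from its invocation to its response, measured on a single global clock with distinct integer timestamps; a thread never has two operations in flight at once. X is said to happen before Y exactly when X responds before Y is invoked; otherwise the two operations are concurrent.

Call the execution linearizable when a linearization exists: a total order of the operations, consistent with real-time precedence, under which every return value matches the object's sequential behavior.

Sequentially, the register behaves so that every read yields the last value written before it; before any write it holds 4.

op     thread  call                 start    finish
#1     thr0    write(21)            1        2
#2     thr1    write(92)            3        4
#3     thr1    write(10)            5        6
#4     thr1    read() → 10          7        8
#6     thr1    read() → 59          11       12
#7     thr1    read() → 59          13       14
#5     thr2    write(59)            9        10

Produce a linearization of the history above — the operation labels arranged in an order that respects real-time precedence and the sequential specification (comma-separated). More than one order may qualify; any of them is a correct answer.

#1, #2, #3, #4, #5, #6, #7

1. #1 write(21), leaving value 21
2. #2 write(92), leaving value 92
3. #3 write(10), leaving value 10
4. #4 read() → 10, leaving value 10
5. #5 write(59), leaving value 59
6. #6 read() → 59, leaving value 59
7. #7 read() → 59, leaving value 59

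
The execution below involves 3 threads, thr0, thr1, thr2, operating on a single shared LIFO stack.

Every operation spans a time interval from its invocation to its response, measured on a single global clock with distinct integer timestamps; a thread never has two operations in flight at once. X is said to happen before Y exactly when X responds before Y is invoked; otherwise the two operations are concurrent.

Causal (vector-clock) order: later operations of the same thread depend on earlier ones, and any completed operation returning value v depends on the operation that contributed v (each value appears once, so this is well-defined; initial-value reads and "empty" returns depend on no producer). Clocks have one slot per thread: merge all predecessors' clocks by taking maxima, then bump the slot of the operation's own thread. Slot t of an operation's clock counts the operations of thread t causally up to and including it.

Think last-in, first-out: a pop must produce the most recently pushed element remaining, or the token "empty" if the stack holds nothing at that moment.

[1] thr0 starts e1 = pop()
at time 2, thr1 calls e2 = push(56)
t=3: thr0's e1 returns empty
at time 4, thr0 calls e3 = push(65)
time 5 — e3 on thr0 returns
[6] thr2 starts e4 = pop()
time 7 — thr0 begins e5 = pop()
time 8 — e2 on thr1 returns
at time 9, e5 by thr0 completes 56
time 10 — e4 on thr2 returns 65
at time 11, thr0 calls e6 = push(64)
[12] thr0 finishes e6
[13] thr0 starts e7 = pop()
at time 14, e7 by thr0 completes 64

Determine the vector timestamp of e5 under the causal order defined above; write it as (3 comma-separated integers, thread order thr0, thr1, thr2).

(3, 1, 0)

e2 (invocation 2): nothing precedes it; thr1's component alone gives (0, 1, 0)
e1 (invocation 1): nothing precedes it; thr0's component alone gives (1, 0, 0)
from VC(e1)=(1, 0, 0), e3 (invoked 4) maxes components and bumps thr0 → (2, 0, 0)
from VC(e3)=(2, 0, 0), e4 (invoked 6) maxes components and bumps thr2 → (2, 0, 1)
from VC(e2)=(0, 1, 0), VC(e3)=(2, 0, 0), e5 (invoked 7) maxes components and bumps thr0 → (3, 1, 0)
from VC(e5)=(3, 1, 0), e6 (invoked 11) maxes components and bumps thr0 → (4, 1, 0)
from VC(e6)=(4, 1, 0), e7 (invoked 13) maxes components and bumps thr0 → (5, 1, 0)
target: VC(e5) = (3, 1, 0)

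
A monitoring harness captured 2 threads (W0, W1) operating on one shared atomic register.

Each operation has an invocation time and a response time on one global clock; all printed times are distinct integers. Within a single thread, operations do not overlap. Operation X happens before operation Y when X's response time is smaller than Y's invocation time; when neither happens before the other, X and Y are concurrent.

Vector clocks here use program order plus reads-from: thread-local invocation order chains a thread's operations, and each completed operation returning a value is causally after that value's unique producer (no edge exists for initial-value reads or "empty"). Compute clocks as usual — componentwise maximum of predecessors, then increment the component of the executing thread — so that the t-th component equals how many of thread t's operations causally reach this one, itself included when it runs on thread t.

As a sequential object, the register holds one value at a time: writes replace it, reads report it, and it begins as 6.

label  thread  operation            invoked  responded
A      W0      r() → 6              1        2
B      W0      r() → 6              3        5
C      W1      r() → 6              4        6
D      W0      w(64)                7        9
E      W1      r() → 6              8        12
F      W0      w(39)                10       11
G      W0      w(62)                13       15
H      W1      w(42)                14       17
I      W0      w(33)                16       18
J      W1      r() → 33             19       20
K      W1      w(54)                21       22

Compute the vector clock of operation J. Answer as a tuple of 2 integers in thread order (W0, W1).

no predecessors for C (invoked 4): W1 increments from zero → (0, 1)
no predecessors for A (invoked 1): W0 increments from zero → (1, 0)
merge at E (invoked 8): VC(C)=(0, 1), own-thread bump on W1 → (0, 2)
merge at B (invoked 3): VC(A)=(1, 0), own-thread bump on W0 → (2, 0)
merge at H (invoked 14): VC(E)=(0, 2), own-thread bump on W1 → (0, 3)
merge at D (invoked 7): VC(B)=(2, 0), own-thread bump on W0 → (3, 0)
merge at F (invoked 10): VC(D)=(3, 0), own-thread bump on W0 → (4, 0)
merge at G (invoked 13): VC(F)=(4, 0), own-thread bump on W0 → (5, 0)
merge at I (invoked 16): VC(G)=(5, 0), own-thread bump on W0 → (6, 0)
merge at J (invoked 19): VC(H)=(0, 3), VC(I)=(6, 0), own-thread bump on W1 → (6, 4)
merge at K (invoked 21): VC(J)=(6, 4), own-thread bump on W1 → (6, 5)
target: VC(J) = (6, 4)

(6, 4)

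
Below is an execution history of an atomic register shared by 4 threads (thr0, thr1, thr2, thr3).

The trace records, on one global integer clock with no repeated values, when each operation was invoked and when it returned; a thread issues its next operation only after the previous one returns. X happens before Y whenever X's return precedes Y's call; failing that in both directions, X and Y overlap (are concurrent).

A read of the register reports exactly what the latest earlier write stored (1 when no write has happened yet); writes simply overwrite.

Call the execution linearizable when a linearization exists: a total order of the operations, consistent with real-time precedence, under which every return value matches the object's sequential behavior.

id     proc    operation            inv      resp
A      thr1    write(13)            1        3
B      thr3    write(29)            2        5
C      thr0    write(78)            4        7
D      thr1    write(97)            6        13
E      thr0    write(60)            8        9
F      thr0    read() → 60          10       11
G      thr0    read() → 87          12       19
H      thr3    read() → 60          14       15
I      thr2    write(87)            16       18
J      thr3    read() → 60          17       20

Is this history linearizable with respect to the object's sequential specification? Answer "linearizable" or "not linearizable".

a witness: A, B, C, D, E, F, H, J, I, G
after step 1 (A write(13)): value 13
after step 2 (B write(29)): value 29
after step 3 (C write(78)): value 78
after step 4 (D write(97)): value 97
after step 5 (E write(60)): value 60
after step 6 (F read() → 60): value 60
after step 7 (H read() → 60): value 60
after step 8 (J read() → 60): value 60
after step 9 (I write(87)): value 87
after step 10 (G read() → 87): value 87

linearizable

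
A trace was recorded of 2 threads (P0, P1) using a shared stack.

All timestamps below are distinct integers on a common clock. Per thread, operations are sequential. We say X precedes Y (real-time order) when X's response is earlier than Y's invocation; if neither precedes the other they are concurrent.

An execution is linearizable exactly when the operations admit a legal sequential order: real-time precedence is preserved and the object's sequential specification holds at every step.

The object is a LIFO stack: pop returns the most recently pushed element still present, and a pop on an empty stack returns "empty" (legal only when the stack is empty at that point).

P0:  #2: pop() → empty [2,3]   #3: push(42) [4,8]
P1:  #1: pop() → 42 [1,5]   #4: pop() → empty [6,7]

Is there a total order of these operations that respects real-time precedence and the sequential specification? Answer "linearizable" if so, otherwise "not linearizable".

a witness: #2, #3, #1, #4
after step 1 (#2 pop() → empty): stack <>
after step 2 (#3 push(42)): stack <42>
after step 3 (#1 pop() → 42): stack <>
after step 4 (#4 pop() → empty): stack <>

linearizable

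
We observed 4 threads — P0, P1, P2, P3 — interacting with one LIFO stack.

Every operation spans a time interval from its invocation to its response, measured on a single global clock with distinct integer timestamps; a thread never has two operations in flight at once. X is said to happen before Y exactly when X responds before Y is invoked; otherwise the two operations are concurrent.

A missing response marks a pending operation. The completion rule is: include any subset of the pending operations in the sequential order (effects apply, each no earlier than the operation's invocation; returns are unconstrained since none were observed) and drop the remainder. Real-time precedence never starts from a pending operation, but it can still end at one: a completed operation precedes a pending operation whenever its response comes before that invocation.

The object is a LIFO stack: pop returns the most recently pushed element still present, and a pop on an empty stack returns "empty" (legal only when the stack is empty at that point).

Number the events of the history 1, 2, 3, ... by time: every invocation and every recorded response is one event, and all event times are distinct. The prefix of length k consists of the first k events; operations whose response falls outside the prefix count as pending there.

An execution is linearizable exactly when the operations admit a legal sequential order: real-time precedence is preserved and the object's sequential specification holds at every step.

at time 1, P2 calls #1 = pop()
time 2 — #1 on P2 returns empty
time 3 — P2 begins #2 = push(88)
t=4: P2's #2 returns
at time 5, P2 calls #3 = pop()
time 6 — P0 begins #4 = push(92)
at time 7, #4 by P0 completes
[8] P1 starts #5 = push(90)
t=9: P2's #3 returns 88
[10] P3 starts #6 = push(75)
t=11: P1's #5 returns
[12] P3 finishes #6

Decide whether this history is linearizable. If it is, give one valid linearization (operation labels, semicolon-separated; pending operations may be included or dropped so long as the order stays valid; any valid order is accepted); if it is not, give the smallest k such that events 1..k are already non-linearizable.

1. #1 pop() → empty, leaving stack <>
2. #2 push(88), leaving stack <88>
3. #3 pop() → 88, leaving stack <>
4. #4 push(92), leaving stack <92>
5. #5 push(90), leaving stack <92,90>
6. #6 push(75), leaving stack <92,90,75>

linearizable — witness: #1; #2; #3; #4; #5; #6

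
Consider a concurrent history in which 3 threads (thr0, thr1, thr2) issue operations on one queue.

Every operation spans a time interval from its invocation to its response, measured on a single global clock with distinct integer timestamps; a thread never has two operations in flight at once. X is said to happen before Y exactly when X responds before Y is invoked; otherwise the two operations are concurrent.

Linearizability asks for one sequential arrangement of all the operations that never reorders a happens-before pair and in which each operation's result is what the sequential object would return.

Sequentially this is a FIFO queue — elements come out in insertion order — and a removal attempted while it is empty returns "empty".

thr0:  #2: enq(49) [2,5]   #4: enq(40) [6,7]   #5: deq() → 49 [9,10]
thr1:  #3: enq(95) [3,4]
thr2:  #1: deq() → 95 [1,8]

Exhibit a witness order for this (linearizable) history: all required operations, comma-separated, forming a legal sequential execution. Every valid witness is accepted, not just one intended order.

step 1: #3 enq(95) — queue <95>
step 2: #1 deq() → 95 — queue <>
step 3: #2 enq(49) — queue <49>
step 4: #4 enq(40) — queue <49,40>
step 5: #5 deq() → 49 — queue <40>

#3, #1, #2, #4, #5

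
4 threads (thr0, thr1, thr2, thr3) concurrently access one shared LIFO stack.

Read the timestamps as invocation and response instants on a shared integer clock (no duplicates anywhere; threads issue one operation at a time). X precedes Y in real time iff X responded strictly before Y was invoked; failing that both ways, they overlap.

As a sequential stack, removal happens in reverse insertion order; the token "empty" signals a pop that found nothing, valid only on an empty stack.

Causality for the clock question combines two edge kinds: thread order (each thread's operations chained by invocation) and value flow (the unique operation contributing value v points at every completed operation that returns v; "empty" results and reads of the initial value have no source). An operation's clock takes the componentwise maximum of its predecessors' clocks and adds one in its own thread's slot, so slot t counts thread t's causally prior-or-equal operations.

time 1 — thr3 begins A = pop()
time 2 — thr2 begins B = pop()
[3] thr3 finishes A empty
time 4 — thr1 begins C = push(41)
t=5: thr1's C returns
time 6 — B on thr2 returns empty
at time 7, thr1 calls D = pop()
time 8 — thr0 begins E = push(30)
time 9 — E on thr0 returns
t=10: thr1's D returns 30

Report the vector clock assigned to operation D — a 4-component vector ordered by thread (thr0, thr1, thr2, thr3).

VC(A, invoked at 1): no causal predecessors; +1 on thr3 → (0, 0, 0, 1)
VC(B, invoked at 2): no causal predecessors; +1 on thr2 → (0, 0, 1, 0)
VC(C, invoked at 4): no causal predecessors; +1 on thr1 → (0, 1, 0, 0)
VC(E, invoked at 8): no causal predecessors; +1 on thr0 → (1, 0, 0, 0)
VC(D, invoked at 7): max of VC(C)=(0, 1, 0, 0), VC(E)=(1, 0, 0, 0), then +1 on thread thr1 → (1, 2, 0, 0)
target: VC(D) = (1, 2, 0, 0)

(1, 2, 0, 0)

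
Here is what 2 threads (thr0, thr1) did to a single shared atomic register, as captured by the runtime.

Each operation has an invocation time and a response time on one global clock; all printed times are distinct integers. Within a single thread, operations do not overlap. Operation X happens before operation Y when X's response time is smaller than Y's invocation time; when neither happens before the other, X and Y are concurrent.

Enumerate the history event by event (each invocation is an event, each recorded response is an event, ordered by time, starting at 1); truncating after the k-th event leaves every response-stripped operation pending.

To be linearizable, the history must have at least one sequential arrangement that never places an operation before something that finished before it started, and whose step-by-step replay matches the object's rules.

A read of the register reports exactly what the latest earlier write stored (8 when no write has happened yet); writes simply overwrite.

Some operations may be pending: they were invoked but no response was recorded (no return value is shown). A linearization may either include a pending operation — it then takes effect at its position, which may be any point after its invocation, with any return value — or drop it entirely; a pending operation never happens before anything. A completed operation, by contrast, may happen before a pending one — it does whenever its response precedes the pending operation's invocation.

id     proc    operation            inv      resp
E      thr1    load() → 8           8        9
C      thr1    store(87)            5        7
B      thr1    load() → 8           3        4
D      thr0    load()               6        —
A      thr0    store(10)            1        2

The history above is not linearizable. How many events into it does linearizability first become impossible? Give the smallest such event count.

4

events 1..3 are linearizable, e.g. via A:
1. A store(10), leaving value 10
adding event 4 (B responds at 4) leaves no legal real-time order
e.g. A, B: illegal at step 2, since B load() → 8 cannot apply there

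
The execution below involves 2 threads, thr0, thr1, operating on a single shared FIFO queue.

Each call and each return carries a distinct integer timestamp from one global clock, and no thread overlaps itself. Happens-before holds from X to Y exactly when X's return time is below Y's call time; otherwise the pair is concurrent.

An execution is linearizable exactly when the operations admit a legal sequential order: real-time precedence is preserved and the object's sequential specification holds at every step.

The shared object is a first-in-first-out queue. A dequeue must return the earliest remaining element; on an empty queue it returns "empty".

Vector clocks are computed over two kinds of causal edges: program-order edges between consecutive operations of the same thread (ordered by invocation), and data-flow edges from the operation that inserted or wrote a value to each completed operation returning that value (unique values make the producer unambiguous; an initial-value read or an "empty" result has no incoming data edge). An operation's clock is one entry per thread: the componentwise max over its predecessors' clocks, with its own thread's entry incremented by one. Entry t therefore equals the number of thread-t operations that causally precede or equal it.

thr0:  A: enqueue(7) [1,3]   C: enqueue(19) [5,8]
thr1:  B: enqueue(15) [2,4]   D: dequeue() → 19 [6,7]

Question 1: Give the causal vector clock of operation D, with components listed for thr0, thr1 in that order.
(2, 2)

invoked at 2, B has no predecessors; its own thr1 bump gives (0, 1)
invoked at 1, A has no predecessors; its own thr0 bump gives (1, 0)
from VC(A)=(1, 0), C (invoked 5) maxes components and bumps thr0 → (2, 0)
from VC(B)=(0, 1), VC(C)=(2, 0), D (invoked 6) maxes components and bumps thr1 → (2, 2)
target: VC(D) = (2, 2)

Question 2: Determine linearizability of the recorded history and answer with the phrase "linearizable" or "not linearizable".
not linearizable

already the first 7 events (up to D's response at time 7) admit no linearization; the first 6 still do
no legal order exists: 2 real-time-consistent candidates over 3 completed FIFO queue operations, all rejected
no escape via the 1 pending operation (C): every completion choice fails
for example A, B, D (pending dropped) fails at step 3: D dequeue() → 19 is not legal there
for example B, A, D (pending dropped) fails at step 3: D dequeue() → 19 is not legal there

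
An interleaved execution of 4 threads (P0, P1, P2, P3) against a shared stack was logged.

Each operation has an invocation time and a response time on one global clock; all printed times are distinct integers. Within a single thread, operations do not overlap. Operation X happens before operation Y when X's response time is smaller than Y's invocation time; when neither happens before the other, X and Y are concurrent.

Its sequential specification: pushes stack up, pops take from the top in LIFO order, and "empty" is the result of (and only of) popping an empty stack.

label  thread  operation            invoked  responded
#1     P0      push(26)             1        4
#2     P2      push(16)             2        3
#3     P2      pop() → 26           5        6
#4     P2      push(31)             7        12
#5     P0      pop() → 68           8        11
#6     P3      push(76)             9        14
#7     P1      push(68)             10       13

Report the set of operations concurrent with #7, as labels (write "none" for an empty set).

#4, #5, #6

concurrent with #7 ([10,13]): every op whose interval crosses 10..13
#1 [1,4]: before
#2 [2,3]: before
#3 [5,6]: before
#4 [7,12]: concurrent
#5 [8,11]: concurrent
#6 [9,14]: concurrent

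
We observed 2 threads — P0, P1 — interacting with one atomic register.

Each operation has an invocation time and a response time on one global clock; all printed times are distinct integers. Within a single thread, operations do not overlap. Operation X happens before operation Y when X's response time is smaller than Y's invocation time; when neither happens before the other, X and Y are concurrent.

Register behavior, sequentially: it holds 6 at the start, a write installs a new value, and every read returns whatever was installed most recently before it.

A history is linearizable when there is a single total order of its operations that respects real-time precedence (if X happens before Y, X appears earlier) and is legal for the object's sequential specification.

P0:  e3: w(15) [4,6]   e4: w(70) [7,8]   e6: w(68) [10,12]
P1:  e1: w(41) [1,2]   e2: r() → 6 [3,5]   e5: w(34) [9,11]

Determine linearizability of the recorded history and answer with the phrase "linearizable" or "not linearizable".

not linearizable

the violation lands at event 5, e2's response at time 5: events 1..4 linearize, events 1..5 do not
the completed operations (2 total) allow one real-time order; the atomic register replay rejects it
include/drop combinations of the 1 pending operation (e3) were all tried; none helps
e.g. e1, e2 (pending dropped): illegal at step 2, since e2 r() → 6 cannot apply there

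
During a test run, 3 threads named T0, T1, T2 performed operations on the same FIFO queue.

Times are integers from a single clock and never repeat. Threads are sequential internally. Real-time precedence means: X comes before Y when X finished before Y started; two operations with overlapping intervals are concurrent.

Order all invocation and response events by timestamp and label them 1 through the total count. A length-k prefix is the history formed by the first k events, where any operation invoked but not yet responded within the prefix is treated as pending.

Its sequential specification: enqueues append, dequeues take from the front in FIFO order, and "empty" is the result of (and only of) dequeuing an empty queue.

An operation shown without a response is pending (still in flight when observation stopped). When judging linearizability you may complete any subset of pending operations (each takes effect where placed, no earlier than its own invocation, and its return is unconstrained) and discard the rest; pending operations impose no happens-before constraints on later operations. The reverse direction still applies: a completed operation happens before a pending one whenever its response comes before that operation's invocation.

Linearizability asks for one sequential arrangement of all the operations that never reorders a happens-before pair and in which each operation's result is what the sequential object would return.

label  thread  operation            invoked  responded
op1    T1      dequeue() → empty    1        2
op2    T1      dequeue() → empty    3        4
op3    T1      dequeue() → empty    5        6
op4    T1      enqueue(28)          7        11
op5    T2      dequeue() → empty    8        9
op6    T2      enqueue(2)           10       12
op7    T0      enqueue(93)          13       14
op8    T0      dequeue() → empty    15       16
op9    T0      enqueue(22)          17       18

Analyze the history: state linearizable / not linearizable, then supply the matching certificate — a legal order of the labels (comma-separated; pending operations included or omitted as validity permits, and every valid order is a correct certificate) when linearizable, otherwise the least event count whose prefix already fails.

not linearizable — minimal violating prefix: 16 events

through event 15 a valid linearization exists; event 16 (op8 responding at time 16) ends that
no legal order exists: 3 real-time-consistent candidates over 8 completed FIFO queue operations, all rejected
e.g. op1, op2, op3, op4, op5, op6, op7, op8: illegal at step 5, since op5 dequeue() → empty cannot apply there
e.g. op1, op2, op3, op5, op4, op6, op7, op8: illegal at step 8, since op8 dequeue() → empty cannot apply there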